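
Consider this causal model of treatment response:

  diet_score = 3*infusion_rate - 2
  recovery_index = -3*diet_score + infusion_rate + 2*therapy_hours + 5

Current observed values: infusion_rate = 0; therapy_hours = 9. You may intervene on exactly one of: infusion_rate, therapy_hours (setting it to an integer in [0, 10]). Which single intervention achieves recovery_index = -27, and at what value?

Intervening on infusion_rate: with other inputs at their observed values, recovery_index = -8*infusion_rate + 29. Solving for -27 gives infusion_rate = 7, within [0, 10].
Intervening on therapy_hours: recovery_index = 2*therapy_hours + 11. Reaching -27 requires therapy_hours = -19, outside [0, 10].

set infusion_rate = 7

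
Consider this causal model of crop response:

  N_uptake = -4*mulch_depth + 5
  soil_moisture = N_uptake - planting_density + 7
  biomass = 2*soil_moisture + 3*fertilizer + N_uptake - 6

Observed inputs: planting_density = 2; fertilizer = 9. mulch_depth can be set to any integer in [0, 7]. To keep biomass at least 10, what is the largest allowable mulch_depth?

Substituting into the soil_moisture equation gives soil_moisture = -4*mulch_depth + 10.
This gives biomass = -12*mulch_depth + 46.
Require -12*mulch_depth + 46 ≥ 10, so mulch_depth ≤ 3.
The largest integer in [0, 7] satisfying this is 3.

mulch_depth = 3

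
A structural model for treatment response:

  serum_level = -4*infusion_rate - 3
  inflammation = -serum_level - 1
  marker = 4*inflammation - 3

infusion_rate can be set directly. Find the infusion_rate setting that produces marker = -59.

Substituting into the inflammation equation gives inflammation = 4*infusion_rate + 2.
So marker = 16*infusion_rate + 5.
Solve 16*infusion_rate + 5 = -59: infusion_rate = (-59 - 5) / 16 = -4.

infusion_rate = -4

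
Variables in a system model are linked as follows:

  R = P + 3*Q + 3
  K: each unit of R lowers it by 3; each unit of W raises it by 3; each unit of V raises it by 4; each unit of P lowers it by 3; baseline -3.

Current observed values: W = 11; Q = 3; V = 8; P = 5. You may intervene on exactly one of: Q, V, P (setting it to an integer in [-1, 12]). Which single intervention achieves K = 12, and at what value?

Intervening on Q: K = -9*Q + 23. Reaching 12 requires Q = 11/9, not an integer.
Intervening on V: with other inputs at their observed values, K = 4*V - 36. Solving for 12 gives V = 12, within [-1, 12].
Intervening on P: K = -6*P + 26. Reaching 12 requires P = 7/3, not an integer.

set V = 12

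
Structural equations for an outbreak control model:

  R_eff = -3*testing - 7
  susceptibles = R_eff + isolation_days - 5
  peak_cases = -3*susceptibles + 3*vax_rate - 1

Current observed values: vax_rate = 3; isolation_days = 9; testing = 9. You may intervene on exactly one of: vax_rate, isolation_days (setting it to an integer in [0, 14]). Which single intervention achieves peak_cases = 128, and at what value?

Intervening on vax_rate: with other inputs at their observed values, peak_cases = 3*vax_rate + 89. Solving for 128 gives vax_rate = 13, within [0, 14].
Intervening on isolation_days: peak_cases = -3*isolation_days + 125. Reaching 128 requires isolation_days = -1, outside [0, 14].

set vax_rate = 13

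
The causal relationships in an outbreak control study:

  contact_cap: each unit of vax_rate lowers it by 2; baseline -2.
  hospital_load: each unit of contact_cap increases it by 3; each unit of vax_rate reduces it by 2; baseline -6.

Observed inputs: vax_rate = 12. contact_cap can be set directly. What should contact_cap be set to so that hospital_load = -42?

contact_cap = -4

Intervening on contact_cap fixes its value directly, overriding its dependence on vax_rate.
Substituting into the hospital_load equation gives hospital_load = 3*contact_cap - 30.
Solve 3*contact_cap - 30 = -42: contact_cap = (-42 + 30) / 3 = -4.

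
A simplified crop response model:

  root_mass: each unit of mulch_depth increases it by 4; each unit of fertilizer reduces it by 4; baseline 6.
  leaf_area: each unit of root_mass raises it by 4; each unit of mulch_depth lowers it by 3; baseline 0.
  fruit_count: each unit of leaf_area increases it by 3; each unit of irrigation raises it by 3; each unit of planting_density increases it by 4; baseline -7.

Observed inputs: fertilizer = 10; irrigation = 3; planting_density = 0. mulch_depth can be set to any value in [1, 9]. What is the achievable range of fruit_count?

-367 to -55

Substituting into the root_mass equation gives root_mass = 4*mulch_depth - 34.
Substituting into the leaf_area equation gives leaf_area = 13*mulch_depth - 136.
Substituting into the fruit_count equation gives fruit_count = 39*mulch_depth - 406.
Linear in mulch_depth, so extremes are at the endpoints: mulch_depth = 1 gives fruit_count = -367; mulch_depth = 9 gives fruit_count = -55.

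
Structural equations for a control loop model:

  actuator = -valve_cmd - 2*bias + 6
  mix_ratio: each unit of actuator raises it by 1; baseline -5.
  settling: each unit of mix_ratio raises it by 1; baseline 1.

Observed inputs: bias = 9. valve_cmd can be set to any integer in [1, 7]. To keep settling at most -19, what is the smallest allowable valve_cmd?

Substituting into the actuator equation gives actuator = -valve_cmd - 12.
Substituting into the mix_ratio equation gives mix_ratio = -valve_cmd - 17.
This gives settling = -valve_cmd - 16.
Require -valve_cmd - 16 ≤ -19, so valve_cmd ≥ 3.
The smallest integer in [1, 7] satisfying this is 3.

valve_cmd = 3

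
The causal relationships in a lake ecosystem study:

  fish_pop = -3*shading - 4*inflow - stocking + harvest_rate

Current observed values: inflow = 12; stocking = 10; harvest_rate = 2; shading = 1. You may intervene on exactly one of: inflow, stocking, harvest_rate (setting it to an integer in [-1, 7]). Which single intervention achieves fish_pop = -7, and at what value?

set inflow = -1

Intervening on inflow: with other inputs at their observed values, fish_pop = -4*inflow - 11. Solving for -7 gives inflow = -1, within [-1, 7].
Intervening on stocking: fish_pop = -stocking - 49. Reaching -7 requires stocking = -42, outside [-1, 7].
Intervening on harvest_rate: fish_pop = harvest_rate - 61. Reaching -7 requires harvest_rate = 54, outside [-1, 7].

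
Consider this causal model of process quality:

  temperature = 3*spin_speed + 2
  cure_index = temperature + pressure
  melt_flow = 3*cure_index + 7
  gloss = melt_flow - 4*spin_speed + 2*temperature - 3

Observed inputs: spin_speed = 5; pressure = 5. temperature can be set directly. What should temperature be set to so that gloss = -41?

Intervening on temperature fixes its value directly, overriding its dependence on spin_speed.
Substituting into the cure_index equation gives cure_index = temperature + 5.
Substituting into the melt_flow equation gives melt_flow = 3*temperature + 22.
gloss becomes 5*temperature - 1.
Solve 5*temperature - 1 = -41: temperature = (-41 + 1) / 5 = -8.

temperature = -8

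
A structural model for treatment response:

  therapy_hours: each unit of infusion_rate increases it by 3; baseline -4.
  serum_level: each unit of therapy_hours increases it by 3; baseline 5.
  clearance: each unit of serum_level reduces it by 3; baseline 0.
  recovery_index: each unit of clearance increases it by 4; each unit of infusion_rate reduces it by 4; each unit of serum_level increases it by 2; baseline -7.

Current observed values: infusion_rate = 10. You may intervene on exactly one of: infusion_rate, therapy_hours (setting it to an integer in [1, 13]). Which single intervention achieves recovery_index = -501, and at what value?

set infusion_rate = 6

Intervening on infusion_rate: with other inputs at their observed values, recovery_index = -94*infusion_rate + 63. Solving for -501 gives infusion_rate = 6, within [1, 13].
Intervening on therapy_hours: recovery_index = -30*therapy_hours - 97. Reaching -501 requires therapy_hours = 202/15, not an integer.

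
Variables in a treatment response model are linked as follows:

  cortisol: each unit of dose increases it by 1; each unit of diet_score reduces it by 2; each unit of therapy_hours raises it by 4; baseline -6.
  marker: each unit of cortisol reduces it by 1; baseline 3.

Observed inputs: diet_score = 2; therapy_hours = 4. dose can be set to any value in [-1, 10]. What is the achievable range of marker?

Substituting into the cortisol equation gives cortisol = dose + 6.
So marker = -dose - 3.
Linear in dose, so extremes are at the endpoints: dose = -1 gives marker = -2; dose = 10 gives marker = -13.

-13 to -2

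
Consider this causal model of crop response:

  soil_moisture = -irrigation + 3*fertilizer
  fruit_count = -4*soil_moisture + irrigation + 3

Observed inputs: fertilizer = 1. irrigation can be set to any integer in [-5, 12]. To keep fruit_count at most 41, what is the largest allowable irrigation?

Substituting into the soil_moisture equation gives soil_moisture = -irrigation + 3.
Substituting into the fruit_count equation gives fruit_count = 5*irrigation - 9.
Require 5*irrigation - 9 ≤ 41, so irrigation ≤ 10.
The largest integer in [-5, 12] satisfying this is 10.

irrigation = 10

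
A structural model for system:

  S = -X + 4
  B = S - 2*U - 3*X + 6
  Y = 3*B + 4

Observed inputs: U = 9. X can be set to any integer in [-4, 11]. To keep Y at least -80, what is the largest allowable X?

Substituting into the B equation gives B = -4*X - 8.
Substituting into the Y equation gives Y = -12*X - 20.
Require -12*X - 20 ≥ -80, so X ≤ 5.
The largest integer in [-4, 11] satisfying this is 5.

X = 5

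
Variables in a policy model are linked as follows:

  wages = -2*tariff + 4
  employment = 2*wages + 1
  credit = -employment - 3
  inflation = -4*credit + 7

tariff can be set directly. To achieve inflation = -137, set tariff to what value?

Substituting into the employment equation gives employment = -4*tariff + 9.
Substituting into the credit equation gives credit = 4*tariff - 12.
Substituting into the inflation equation gives inflation = -16*tariff + 55.
Solve -16*tariff + 55 = -137: tariff = (-137 - 55) / -16 = 12.

tariff = 12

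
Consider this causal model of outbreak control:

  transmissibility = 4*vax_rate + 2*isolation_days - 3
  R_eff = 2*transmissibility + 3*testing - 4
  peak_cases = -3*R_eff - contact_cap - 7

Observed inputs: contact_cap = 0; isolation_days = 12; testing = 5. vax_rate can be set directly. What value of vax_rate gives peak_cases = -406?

Substituting into the transmissibility equation gives transmissibility = 4*vax_rate + 21.
Substituting into the R_eff equation gives R_eff = 8*vax_rate + 53.
Substituting into the peak_cases equation gives peak_cases = -24*vax_rate - 166.
Solve -24*vax_rate - 166 = -406: vax_rate = (-406 + 166) / -24 = 10.

vax_rate = 10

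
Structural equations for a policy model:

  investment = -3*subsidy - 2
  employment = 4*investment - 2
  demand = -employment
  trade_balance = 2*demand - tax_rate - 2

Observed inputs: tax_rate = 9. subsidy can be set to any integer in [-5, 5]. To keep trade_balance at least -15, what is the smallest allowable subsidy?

Substituting into the employment equation gives employment = -12*subsidy - 10.
demand becomes 12*subsidy + 10.
Substituting into the trade_balance equation gives trade_balance = 24*subsidy + 9.
Require 24*subsidy + 9 ≥ -15, so subsidy ≥ -1.
The smallest integer in [-5, 5] satisfying this is -1.

subsidy = -1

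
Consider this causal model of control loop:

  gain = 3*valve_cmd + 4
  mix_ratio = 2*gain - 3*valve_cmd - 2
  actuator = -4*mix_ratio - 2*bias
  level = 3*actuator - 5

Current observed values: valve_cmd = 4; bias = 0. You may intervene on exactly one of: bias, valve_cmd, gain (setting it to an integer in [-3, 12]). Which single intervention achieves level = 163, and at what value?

set gain = 0

Intervening on bias: level = -6*bias - 221. Reaching 163 requires bias = -64, outside [-3, 12].
Intervening on valve_cmd: level = -36*valve_cmd - 77. Reaching 163 requires valve_cmd = -20/3, not an integer.
Intervening on gain: with other inputs at their observed values, level = -24*gain + 163. Solving for 163 gives gain = 0, within [-3, 12].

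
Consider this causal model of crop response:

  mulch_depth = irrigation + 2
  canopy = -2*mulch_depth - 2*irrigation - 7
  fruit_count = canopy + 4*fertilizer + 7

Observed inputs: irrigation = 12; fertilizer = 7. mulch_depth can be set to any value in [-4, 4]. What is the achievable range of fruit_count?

-4 to 12

Intervening on mulch_depth fixes its value directly, overriding its dependence on irrigation.
Substituting into the canopy equation gives canopy = -2*mulch_depth - 31.
This gives fruit_count = -2*mulch_depth + 4.
Linear in mulch_depth, so extremes are at the endpoints: mulch_depth = -4 gives fruit_count = 12; mulch_depth = 4 gives fruit_count = -4.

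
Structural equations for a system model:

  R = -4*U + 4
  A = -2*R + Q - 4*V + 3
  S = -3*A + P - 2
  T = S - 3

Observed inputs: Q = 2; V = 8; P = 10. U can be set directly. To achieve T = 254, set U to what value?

Substituting into the A equation gives A = 8*U - 35.
So S = -24*U + 113.
Substituting into the T equation gives T = -24*U + 110.
Solve -24*U + 110 = 254: U = (254 - 110) / -24 = -6.

U = -6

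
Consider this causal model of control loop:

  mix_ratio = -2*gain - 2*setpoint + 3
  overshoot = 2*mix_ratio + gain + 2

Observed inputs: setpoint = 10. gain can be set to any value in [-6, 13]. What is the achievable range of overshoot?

-71 to -14

Substituting into the mix_ratio equation gives mix_ratio = -2*gain - 17.
This gives overshoot = -3*gain - 32.
Linear in gain, so extremes are at the endpoints: gain = -6 gives overshoot = -14; gain = 13 gives overshoot = -71.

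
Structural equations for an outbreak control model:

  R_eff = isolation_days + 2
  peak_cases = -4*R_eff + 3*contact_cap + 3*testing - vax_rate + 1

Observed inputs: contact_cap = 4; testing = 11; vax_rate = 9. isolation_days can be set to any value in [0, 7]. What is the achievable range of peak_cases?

1 to 29

Substituting into the peak_cases equation gives peak_cases = -4*isolation_days + 29.
Linear in isolation_days, so extremes are at the endpoints: isolation_days = 0 gives peak_cases = 29; isolation_days = 7 gives peak_cases = 1.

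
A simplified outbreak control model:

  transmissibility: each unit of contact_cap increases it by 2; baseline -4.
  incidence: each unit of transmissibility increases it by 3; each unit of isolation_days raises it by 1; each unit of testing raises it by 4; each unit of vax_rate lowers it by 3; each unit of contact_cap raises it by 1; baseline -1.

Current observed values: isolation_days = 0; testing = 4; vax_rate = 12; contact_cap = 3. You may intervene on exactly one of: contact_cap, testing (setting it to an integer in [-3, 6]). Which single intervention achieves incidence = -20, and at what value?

set testing = 2

Intervening on contact_cap: incidence = 7*contact_cap - 33. Reaching -20 requires contact_cap = 13/7, not an integer.
Intervening on testing: with other inputs at their observed values, incidence = 4*testing - 28. Solving for -20 gives testing = 2, within [-3, 6].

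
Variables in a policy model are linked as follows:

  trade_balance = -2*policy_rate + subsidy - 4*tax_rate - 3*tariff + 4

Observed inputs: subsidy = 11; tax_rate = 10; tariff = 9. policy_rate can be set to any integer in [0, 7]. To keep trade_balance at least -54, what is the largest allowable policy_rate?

Substituting into the trade_balance equation gives trade_balance = -2*policy_rate - 52.
Require -2*policy_rate - 52 ≥ -54, so policy_rate ≤ 1.
The largest integer in [0, 7] satisfying this is 1.

policy_rate = 1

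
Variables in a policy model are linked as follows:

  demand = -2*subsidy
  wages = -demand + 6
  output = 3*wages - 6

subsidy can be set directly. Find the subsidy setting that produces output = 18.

Substituting into the wages equation gives wages = 2*subsidy + 6.
So output = 6*subsidy + 12.
Solve 6*subsidy + 12 = 18: subsidy = (18 - 12) / 6 = 1.

subsidy = 1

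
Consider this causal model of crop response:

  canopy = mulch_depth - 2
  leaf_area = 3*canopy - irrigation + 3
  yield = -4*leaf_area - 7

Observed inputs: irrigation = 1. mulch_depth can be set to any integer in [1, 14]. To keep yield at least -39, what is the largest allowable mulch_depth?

mulch_depth = 4

Substituting into the leaf_area equation gives leaf_area = 3*mulch_depth - 4.
Substituting into the yield equation gives yield = -12*mulch_depth + 9.
Require -12*mulch_depth + 9 ≥ -39, so mulch_depth ≤ 4.
The largest integer in [1, 14] satisfying this is 4.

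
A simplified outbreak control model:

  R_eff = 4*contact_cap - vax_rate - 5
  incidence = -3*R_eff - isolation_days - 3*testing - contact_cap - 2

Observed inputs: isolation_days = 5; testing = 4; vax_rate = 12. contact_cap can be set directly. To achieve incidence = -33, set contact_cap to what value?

contact_cap = 5

Substituting into the R_eff equation gives R_eff = 4*contact_cap - 17.
This gives incidence = -13*contact_cap + 32.
Solve -13*contact_cap + 32 = -33: contact_cap = (-33 - 32) / -13 = 5.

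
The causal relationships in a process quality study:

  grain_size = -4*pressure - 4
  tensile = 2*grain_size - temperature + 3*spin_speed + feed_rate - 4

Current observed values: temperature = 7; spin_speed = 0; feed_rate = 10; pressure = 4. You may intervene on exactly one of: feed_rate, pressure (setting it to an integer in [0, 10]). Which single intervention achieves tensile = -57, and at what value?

Intervening on feed_rate: tensile = feed_rate - 51. Reaching -57 requires feed_rate = -6, outside [0, 10].
Intervening on pressure: with other inputs at their observed values, tensile = -8*pressure - 9. Solving for -57 gives pressure = 6, within [0, 10].

set pressure = 6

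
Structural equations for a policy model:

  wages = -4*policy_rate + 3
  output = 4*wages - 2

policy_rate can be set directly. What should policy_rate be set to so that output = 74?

policy_rate = -4

Substituting into the output equation gives output = -16*policy_rate + 10.
Solve -16*policy_rate + 10 = 74: policy_rate = (74 - 10) / -16 = -4.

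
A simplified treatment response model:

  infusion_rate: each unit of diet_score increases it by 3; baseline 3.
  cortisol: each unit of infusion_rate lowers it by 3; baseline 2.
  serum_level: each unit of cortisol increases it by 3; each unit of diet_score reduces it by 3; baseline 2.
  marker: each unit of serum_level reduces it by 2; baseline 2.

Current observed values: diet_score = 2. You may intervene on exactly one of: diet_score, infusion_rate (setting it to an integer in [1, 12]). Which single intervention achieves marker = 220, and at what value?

set diet_score = 3

Intervening on diet_score: with other inputs at their observed values, marker = 60*diet_score + 40. Solving for 220 gives diet_score = 3, within [1, 12].
Intervening on infusion_rate: marker = 18*infusion_rate - 2. Reaching 220 requires infusion_rate = 37/3, not an integer.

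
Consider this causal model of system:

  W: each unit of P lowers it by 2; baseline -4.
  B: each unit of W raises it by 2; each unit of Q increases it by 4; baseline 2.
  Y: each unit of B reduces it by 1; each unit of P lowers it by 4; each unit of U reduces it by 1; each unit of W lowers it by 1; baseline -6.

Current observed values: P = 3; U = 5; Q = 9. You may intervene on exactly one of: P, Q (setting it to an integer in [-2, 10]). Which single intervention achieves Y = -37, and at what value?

set P = 0

Intervening on P: with other inputs at their observed values, Y = 2*P - 37. Solving for -37 gives P = 0, within [-2, 10].
Intervening on Q: Y = -4*Q + 5. Reaching -37 requires Q = 21/2, not an integer.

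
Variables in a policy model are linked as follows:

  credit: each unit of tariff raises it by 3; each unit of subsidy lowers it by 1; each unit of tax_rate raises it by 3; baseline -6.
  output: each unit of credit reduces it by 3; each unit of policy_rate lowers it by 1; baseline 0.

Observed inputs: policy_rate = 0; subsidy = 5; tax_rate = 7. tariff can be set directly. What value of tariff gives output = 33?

tariff = -7

Substituting into the credit equation gives credit = 3*tariff + 10.
output becomes -9*tariff - 30.
Solve -9*tariff - 30 = 33: tariff = (33 + 30) / -9 = -7.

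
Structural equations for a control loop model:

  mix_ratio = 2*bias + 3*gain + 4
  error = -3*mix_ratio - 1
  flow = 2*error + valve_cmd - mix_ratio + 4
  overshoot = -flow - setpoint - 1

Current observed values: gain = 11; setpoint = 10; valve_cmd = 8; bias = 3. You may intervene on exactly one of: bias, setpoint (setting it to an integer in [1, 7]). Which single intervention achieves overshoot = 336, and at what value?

Intervening on bias: with other inputs at their observed values, overshoot = 14*bias + 238. Solving for 336 gives bias = 7, within [1, 7].
Intervening on setpoint: overshoot = -setpoint + 290. Reaching 336 requires setpoint = -46, outside [1, 7].

set bias = 7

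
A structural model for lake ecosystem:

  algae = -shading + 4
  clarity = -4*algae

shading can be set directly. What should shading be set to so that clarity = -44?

shading = -7

Substituting into the clarity equation gives clarity = 4*shading - 16.
Solve 4*shading - 16 = -44: shading = (-44 + 16) / 4 = -7.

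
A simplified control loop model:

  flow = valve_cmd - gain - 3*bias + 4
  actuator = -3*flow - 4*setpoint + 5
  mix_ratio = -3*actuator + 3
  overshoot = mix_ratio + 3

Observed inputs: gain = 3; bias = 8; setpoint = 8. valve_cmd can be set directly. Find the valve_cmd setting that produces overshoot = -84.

valve_cmd = 4

Substituting into the flow equation gives flow = valve_cmd - 23.
This gives actuator = -3*valve_cmd + 42.
This gives mix_ratio = 9*valve_cmd - 123.
This gives overshoot = 9*valve_cmd - 120.
Solve 9*valve_cmd - 120 = -84: valve_cmd = (-84 + 120) / 9 = 4.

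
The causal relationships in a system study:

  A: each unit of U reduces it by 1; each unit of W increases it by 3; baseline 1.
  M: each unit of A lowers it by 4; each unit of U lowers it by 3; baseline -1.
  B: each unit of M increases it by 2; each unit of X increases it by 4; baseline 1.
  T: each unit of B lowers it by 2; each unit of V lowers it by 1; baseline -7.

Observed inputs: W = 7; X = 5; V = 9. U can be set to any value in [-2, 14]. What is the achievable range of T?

Substituting into the A equation gives A = -U + 22.
Substituting into the M equation gives M = U - 89.
B becomes 2*U - 157.
Substituting into the T equation gives T = -4*U + 298.
Linear in U, so extremes are at the endpoints: U = -2 gives T = 306; U = 14 gives T = 242.

242 to 306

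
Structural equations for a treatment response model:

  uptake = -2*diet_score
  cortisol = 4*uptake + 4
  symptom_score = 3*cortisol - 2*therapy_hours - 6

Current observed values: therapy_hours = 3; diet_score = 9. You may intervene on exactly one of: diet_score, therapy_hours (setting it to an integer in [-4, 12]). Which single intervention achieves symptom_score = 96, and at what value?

Intervening on diet_score: with other inputs at their observed values, symptom_score = -24*diet_score. Solving for 96 gives diet_score = -4, within [-4, 12].
Intervening on therapy_hours: symptom_score = -2*therapy_hours - 210. Reaching 96 requires therapy_hours = -153, outside [-4, 12].

set diet_score = -4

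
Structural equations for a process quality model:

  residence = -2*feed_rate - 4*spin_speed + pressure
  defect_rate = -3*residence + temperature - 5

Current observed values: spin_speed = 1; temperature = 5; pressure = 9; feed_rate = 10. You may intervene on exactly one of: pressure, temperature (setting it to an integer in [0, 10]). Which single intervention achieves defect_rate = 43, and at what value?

Intervening on pressure: defect_rate = -3*pressure + 72. Reaching 43 requires pressure = 29/3, not an integer.
Intervening on temperature: with other inputs at their observed values, defect_rate = temperature + 40. Solving for 43 gives temperature = 3, within [0, 10].

set temperature = 3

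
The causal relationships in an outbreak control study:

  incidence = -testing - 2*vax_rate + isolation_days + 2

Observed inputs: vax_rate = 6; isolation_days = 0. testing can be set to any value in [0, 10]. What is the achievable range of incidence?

-20 to -10

Substituting into the incidence equation gives incidence = -testing - 10.
Linear in testing, so extremes are at the endpoints: testing = 0 gives incidence = -10; testing = 10 gives incidence = -20.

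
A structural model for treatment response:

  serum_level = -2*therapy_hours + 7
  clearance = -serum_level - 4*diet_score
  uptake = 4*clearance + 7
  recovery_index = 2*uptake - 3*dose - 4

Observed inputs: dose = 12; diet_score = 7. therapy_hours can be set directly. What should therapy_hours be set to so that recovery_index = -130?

therapy_hours = 11

Substituting into the clearance equation gives clearance = 2*therapy_hours - 35.
uptake becomes 8*therapy_hours - 133.
recovery_index becomes 16*therapy_hours - 306.
Solve 16*therapy_hours - 306 = -130: therapy_hours = (-130 + 306) / 16 = 11.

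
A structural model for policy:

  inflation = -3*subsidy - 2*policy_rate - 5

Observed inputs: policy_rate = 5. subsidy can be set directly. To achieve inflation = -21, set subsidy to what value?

Substituting into the inflation equation gives inflation = -3*subsidy - 15.
Solve -3*subsidy - 15 = -21: subsidy = (-21 + 15) / -3 = 2.

subsidy = 2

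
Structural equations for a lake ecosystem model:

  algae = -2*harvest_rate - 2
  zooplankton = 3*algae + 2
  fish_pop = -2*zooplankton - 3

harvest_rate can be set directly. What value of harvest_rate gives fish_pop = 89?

harvest_rate = 7

Substituting into the zooplankton equation gives zooplankton = -6*harvest_rate - 4.
This gives fish_pop = 12*harvest_rate + 5.
Solve 12*harvest_rate + 5 = 89: harvest_rate = (89 - 5) / 12 = 7.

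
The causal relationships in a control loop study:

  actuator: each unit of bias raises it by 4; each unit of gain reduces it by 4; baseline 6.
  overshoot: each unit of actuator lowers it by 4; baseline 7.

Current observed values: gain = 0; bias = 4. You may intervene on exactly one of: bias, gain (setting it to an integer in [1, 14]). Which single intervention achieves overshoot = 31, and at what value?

Intervening on bias: overshoot = -16*bias - 17. Reaching 31 requires bias = -3, outside [1, 14].
Intervening on gain: with other inputs at their observed values, overshoot = 16*gain - 81. Solving for 31 gives gain = 7, within [1, 14].

set gain = 7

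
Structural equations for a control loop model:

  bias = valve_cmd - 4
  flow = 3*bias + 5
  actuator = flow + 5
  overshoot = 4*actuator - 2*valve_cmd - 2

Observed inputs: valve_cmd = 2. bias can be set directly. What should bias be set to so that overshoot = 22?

Intervening on bias fixes its value directly, overriding its dependence on valve_cmd.
Substituting into the actuator equation gives actuator = 3*bias + 10.
Substituting into the overshoot equation gives overshoot = 12*bias + 34.
Solve 12*bias + 34 = 22: bias = (22 - 34) / 12 = -1.

bias = -1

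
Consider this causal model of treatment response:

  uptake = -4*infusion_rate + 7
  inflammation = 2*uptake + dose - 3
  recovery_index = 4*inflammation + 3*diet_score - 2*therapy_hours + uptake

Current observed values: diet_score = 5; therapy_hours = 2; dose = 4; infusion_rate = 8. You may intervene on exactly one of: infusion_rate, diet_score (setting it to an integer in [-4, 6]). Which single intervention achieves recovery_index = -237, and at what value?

set diet_score = -4

Intervening on infusion_rate: recovery_index = -36*infusion_rate + 78. Reaching -237 requires infusion_rate = 35/4, not an integer.
Intervening on diet_score: with other inputs at their observed values, recovery_index = 3*diet_score - 225. Solving for -237 gives diet_score = -4, within [-4, 6].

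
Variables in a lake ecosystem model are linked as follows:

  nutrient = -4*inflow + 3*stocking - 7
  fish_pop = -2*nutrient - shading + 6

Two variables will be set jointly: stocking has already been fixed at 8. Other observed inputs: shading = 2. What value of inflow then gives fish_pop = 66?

inflow = 12

With stocking held at 8:
Substituting into the nutrient equation gives nutrient = -4*inflow + 17.
Substituting into the fish_pop equation gives fish_pop = 8*inflow - 30.
Solve 8*inflow - 30 = 66: inflow = (66 + 30) / 8 = 12.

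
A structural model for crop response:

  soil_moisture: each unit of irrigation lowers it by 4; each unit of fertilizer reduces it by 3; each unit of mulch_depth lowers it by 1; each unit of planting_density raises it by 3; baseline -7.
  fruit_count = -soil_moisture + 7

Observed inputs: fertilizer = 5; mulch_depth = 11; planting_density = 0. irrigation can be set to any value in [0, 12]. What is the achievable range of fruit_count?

Substituting into the soil_moisture equation gives soil_moisture = -4*irrigation - 33.
fruit_count becomes 4*irrigation + 40.
Linear in irrigation, so extremes are at the endpoints: irrigation = 0 gives fruit_count = 40; irrigation = 12 gives fruit_count = 88.

40 to 88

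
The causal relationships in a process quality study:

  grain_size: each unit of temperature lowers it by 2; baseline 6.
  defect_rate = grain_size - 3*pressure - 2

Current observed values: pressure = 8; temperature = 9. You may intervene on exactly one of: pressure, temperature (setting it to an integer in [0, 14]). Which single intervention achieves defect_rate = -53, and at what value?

set pressure = 13

Intervening on pressure: with other inputs at their observed values, defect_rate = -3*pressure - 14. Solving for -53 gives pressure = 13, within [0, 14].
Intervening on temperature: defect_rate = -2*temperature - 20. Reaching -53 requires temperature = 33/2, not an integer.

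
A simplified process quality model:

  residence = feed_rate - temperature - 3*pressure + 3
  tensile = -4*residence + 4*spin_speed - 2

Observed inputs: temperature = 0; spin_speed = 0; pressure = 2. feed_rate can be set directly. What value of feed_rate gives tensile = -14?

Substituting into the residence equation gives residence = feed_rate - 3.
Substituting into the tensile equation gives tensile = -4*feed_rate + 10.
Solve -4*feed_rate + 10 = -14: feed_rate = (-14 - 10) / -4 = 6.

feed_rate = 6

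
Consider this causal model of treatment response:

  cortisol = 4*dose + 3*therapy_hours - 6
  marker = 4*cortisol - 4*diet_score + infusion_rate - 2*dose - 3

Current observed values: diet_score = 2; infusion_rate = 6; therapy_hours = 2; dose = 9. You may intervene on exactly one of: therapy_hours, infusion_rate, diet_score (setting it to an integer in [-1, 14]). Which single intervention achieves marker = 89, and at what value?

set diet_score = 10

Intervening on therapy_hours: marker = 12*therapy_hours + 97. Reaching 89 requires therapy_hours = -2/3, not an integer.
Intervening on infusion_rate: marker = infusion_rate + 115. Reaching 89 requires infusion_rate = -26, outside [-1, 14].
Intervening on diet_score: with other inputs at their observed values, marker = -4*diet_score + 129. Solving for 89 gives diet_score = 10, within [-1, 14].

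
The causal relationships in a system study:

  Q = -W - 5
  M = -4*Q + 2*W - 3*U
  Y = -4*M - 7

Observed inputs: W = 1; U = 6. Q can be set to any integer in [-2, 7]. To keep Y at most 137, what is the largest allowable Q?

Intervening on Q fixes its value directly, overriding its dependence on W.
Substituting into the M equation gives M = -4*Q - 16.
Substituting into the Y equation gives Y = 16*Q + 57.
Require 16*Q + 57 ≤ 137, so Q ≤ 5.
The largest integer in [-2, 7] satisfying this is 5.

Q = 5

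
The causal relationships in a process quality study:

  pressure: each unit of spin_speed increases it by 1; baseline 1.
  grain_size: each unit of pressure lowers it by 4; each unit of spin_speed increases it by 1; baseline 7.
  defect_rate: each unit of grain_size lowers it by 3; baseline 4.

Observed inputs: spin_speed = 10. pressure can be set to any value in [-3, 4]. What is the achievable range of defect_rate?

-83 to 1

Intervening on pressure fixes its value directly, overriding its dependence on spin_speed.
Substituting into the grain_size equation gives grain_size = -4*pressure + 17.
Substituting into the defect_rate equation gives defect_rate = 12*pressure - 47.
Linear in pressure, so extremes are at the endpoints: pressure = -3 gives defect_rate = -83; pressure = 4 gives defect_rate = 1.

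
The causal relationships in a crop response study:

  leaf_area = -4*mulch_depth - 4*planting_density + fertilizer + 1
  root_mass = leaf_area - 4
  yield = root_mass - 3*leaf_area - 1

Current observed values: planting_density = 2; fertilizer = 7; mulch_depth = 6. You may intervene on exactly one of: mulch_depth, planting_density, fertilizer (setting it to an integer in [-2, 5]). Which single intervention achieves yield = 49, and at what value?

set fertilizer = 4

Intervening on mulch_depth: yield = 8*mulch_depth - 5. Reaching 49 requires mulch_depth = 27/4, not an integer.
Intervening on planting_density: yield = 8*planting_density + 27. Reaching 49 requires planting_density = 11/4, not an integer.
Intervening on fertilizer: with other inputs at their observed values, yield = -2*fertilizer + 57. Solving for 49 gives fertilizer = 4, within [-2, 5].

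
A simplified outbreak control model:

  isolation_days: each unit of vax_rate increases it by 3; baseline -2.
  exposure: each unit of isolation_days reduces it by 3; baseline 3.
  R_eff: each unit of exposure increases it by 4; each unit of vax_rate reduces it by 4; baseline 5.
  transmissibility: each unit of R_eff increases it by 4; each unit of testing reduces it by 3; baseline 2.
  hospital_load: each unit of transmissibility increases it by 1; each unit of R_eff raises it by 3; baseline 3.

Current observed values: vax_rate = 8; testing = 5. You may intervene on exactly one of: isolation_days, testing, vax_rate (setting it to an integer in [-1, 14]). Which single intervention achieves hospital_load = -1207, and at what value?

Intervening on isolation_days: with other inputs at their observed values, hospital_load = -84*isolation_days - 115. Solving for -1207 gives isolation_days = 13, within [-1, 14].
Intervening on testing: hospital_load = -3*testing - 1948. Reaching -1207 requires testing = -247, outside [-1, 14].
Intervening on vax_rate: hospital_load = -280*vax_rate + 277. Reaching -1207 requires vax_rate = 53/10, not an integer.

set isolation_days = 13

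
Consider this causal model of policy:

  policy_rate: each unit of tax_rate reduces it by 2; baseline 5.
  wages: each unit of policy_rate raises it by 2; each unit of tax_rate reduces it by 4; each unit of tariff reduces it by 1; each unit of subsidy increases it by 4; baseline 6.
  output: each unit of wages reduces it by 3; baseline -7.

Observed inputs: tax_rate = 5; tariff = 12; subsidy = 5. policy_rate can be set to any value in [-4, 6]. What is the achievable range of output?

-25 to 35

Intervening on policy_rate fixes its value directly, overriding its dependence on tax_rate.
Substituting into the wages equation gives wages = 2*policy_rate - 6.
output becomes -6*policy_rate + 11.
Linear in policy_rate, so extremes are at the endpoints: policy_rate = -4 gives output = 35; policy_rate = 6 gives output = -25.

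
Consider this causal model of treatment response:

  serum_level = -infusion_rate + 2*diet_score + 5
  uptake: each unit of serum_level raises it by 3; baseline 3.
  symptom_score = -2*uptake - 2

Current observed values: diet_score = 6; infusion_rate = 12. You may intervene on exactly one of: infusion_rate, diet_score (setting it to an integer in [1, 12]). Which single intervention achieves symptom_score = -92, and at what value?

set infusion_rate = 3

Intervening on infusion_rate: with other inputs at their observed values, symptom_score = 6*infusion_rate - 110. Solving for -92 gives infusion_rate = 3, within [1, 12].
Intervening on diet_score: symptom_score = -12*diet_score + 34. Reaching -92 requires diet_score = 21/2, not an integer.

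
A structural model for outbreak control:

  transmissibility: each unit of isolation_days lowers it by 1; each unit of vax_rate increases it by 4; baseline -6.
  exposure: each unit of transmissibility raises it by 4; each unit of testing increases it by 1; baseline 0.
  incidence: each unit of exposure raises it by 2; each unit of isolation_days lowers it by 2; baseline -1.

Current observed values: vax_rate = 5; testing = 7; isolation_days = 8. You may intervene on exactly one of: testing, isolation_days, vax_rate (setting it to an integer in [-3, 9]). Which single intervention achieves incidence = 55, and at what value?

Intervening on testing: incidence = 2*testing + 31. Reaching 55 requires testing = 12, outside [-3, 9].
Intervening on isolation_days: with other inputs at their observed values, incidence = -10*isolation_days + 125. Solving for 55 gives isolation_days = 7, within [-3, 9].
Intervening on vax_rate: incidence = 32*vax_rate - 115. Reaching 55 requires vax_rate = 85/16, not an integer.

set isolation_days = 7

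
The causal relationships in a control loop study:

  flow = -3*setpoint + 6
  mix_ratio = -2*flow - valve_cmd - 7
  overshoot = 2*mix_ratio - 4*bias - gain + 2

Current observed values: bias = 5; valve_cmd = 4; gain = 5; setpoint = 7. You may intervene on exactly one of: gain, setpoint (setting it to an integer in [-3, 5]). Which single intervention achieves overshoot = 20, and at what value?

Intervening on gain: with other inputs at their observed values, overshoot = -gain + 20. Solving for 20 gives gain = 0, within [-3, 5].
Intervening on setpoint: overshoot = 12*setpoint - 69. Reaching 20 requires setpoint = 89/12, not an integer.

set gain = 0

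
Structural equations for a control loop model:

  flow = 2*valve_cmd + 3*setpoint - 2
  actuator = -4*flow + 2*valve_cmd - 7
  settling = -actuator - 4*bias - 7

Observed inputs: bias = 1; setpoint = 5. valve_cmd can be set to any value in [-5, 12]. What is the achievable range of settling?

18 to 120

Substituting into the flow equation gives flow = 2*valve_cmd + 13.
This gives actuator = -6*valve_cmd - 59.
Substituting into the settling equation gives settling = 6*valve_cmd + 48.
Linear in valve_cmd, so extremes are at the endpoints: valve_cmd = -5 gives settling = 18; valve_cmd = 12 gives settling = 120.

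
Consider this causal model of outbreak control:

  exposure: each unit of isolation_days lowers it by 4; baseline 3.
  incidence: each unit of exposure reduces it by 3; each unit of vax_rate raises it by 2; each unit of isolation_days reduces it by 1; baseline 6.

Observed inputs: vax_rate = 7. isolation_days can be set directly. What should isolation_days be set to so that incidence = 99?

isolation_days = 8

Substituting into the incidence equation gives incidence = 11*isolation_days + 11.
Solve 11*isolation_days + 11 = 99: isolation_days = (99 - 11) / 11 = 8.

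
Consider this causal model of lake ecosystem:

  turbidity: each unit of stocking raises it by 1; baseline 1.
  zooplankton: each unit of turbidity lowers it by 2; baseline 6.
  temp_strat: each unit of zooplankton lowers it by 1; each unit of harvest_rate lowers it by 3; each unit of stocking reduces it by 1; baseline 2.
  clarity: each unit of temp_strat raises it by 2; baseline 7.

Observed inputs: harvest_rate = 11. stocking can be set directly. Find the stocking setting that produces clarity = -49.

Substituting into the zooplankton equation gives zooplankton = -2*stocking + 4.
Substituting into the temp_strat equation gives temp_strat = stocking - 35.
clarity becomes 2*stocking - 63.
Solve 2*stocking - 63 = -49: stocking = (-49 + 63) / 2 = 7.

stocking = 7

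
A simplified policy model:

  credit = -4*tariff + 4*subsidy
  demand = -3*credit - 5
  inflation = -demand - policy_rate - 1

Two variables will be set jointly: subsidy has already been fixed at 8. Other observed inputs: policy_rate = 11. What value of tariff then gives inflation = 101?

tariff = -1

With subsidy held at 8:
Substituting into the credit equation gives credit = -4*tariff + 32.
Substituting into the demand equation gives demand = 12*tariff - 101.
inflation becomes -12*tariff + 89.
Solve -12*tariff + 89 = 101: tariff = (101 - 89) / -12 = -1.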